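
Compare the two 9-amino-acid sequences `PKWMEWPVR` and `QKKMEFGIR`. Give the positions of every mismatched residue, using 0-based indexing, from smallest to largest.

Scanning 0-based: 0: P/Q; 2: W/K; 5: W/F; 6: P/G; 7: V/I.

0, 2, 5, 6, 7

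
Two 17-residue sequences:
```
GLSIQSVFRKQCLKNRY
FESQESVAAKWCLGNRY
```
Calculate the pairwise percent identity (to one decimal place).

52.9%

8 positions differ (1, 2, 4, 5, 8, 9, 11, 14), so 9 of 17 match: 9/17 = 52.94%.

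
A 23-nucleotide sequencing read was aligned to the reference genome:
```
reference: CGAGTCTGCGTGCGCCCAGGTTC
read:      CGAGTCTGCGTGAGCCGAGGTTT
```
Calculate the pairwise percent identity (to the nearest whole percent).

Mismatches at positions 13, 17, 23 (1-based): 3 of 23.
Identical positions: 20/23 = 86.96% → 87%.

87%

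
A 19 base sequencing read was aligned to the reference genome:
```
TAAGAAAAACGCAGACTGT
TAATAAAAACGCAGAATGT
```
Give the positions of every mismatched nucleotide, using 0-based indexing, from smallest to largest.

3, 15

Scanning 0-based: 3: G/T; 15: C/A.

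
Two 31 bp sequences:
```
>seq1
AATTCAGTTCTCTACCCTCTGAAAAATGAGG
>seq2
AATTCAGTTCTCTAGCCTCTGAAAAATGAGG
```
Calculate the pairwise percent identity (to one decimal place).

Mismatch at position 15 (1-based): 1 of 31.
Identical positions: 30/31 = 96.77% → 96.8%.

96.8%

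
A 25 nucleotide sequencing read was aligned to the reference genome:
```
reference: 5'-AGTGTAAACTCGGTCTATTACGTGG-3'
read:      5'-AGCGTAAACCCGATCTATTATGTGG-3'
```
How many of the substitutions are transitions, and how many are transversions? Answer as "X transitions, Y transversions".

Transitions (purine↔purine or pyrimidine↔pyrimidine): 3 T→C, 10 T→C, 13 G→A, 21 C→T.
Transversions (purine↔pyrimidine): none.

4 transitions, 0 transversions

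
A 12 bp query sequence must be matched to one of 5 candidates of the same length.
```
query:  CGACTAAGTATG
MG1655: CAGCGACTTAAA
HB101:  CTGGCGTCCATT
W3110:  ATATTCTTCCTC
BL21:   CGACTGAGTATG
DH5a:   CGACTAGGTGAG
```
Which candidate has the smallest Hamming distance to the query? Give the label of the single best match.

BL21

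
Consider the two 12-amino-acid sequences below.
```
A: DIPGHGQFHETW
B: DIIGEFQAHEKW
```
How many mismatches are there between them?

The sequences differ at residues 3, 5, 6, 8, 11 (1-based) — 5 in total.

5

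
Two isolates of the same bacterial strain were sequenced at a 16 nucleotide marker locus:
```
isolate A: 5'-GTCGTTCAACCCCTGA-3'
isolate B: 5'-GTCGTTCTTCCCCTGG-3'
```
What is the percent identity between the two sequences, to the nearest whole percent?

81%

Mismatches at positions 8, 9, 16 (1-based): 3 of 16.
Identical positions: 13/16 = 81.25% → 81%.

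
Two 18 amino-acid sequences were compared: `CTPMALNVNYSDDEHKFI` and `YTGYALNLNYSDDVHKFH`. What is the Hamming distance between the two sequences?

6

Comparing position by position, 6 residues differ: 1 (C/Y), 3 (P/G), 4 (M/Y), 8 (V/L), 14 (E/V), 18 (I/H).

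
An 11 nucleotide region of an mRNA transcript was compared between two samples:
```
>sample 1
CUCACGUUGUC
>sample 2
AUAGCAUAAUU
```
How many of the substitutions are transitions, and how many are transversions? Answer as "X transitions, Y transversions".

Transitions (purine↔purine or pyrimidine↔pyrimidine): 4 A→G, 6 G→A, 9 G→A, 11 C→U.
Transversions (purine↔pyrimidine): 1 C→A, 3 C→A, 8 U→A.

4 transitions, 3 transversions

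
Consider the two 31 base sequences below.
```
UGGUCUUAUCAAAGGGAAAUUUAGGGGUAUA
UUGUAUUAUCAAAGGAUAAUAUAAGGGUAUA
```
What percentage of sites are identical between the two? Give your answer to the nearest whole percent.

Mismatches at positions 2, 5, 16, 17, 21, 24 (1-based): 6 of 31.
Identical positions: 25/31 = 80.65% → 81%.

81%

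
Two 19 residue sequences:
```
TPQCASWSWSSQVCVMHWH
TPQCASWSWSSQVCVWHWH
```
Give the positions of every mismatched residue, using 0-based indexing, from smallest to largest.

15

Differences at position 15 (M→W).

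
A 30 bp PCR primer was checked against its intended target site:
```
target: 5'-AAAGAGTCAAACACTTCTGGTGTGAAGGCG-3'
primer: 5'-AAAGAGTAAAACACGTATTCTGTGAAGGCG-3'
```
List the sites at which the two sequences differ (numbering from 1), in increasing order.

Scanning 1-based: 8: C/A; 15: T/G; 17: C/A; 19: G/T; 20: G/C.

8, 15, 17, 19, 20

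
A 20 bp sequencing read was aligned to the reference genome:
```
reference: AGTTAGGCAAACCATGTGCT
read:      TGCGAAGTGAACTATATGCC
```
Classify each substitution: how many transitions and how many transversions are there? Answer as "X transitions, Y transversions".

7 transitions, 2 transversions

Mismatches (1-based):
base 1: A→T (purine→pyrimidine, transversion)
base 3: T→C (pyrimidine→pyrimidine, transition)
base 4: T→G (pyrimidine→purine, transversion)
base 6: G→A (purine→purine, transition)
base 8: C→T (pyrimidine→pyrimidine, transition)
base 9: A→G (purine→purine, transition)
base 13: C→T (pyrimidine→pyrimidine, transition)
base 16: G→A (purine→purine, transition)
base 20: T→C (pyrimidine→pyrimidine, transition)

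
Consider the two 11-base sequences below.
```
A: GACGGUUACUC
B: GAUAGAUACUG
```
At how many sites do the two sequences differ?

4

The sequences differ at sites 3, 4, 6, 11 (1-based) — 4 in total.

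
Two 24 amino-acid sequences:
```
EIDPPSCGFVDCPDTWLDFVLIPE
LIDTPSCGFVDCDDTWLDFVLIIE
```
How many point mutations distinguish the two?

4

Comparing position by position, 4 residues differ: 1 (E/L), 4 (P/T), 13 (P/D), 23 (P/I).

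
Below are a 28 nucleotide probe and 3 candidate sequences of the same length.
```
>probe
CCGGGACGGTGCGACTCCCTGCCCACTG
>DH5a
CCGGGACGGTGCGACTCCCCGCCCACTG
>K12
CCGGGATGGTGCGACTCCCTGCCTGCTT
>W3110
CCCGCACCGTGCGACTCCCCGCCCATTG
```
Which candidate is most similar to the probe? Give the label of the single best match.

Hamming distances to probe — DH5a: 1; K12: 4; W3110: 5.
Smallest is DH5a with 1 mismatch.

DH5a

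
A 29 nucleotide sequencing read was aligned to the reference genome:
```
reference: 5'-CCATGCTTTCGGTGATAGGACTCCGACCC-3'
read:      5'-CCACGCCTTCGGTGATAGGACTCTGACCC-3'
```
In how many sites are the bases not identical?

3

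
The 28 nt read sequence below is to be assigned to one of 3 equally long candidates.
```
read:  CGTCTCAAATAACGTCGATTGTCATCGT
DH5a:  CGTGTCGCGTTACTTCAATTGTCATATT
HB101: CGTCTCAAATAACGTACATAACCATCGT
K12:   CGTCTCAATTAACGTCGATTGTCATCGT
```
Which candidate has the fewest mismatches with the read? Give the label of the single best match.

K12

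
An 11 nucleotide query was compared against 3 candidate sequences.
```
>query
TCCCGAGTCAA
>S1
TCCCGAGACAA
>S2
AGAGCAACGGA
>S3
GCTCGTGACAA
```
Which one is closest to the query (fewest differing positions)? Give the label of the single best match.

S1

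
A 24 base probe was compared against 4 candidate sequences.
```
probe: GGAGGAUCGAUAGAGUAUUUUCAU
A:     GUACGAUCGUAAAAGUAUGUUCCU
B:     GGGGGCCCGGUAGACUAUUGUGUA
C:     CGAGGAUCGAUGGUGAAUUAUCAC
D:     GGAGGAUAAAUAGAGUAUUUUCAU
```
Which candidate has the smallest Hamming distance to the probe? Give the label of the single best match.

Hamming distances to probe — A: 7; B: 9; C: 6; D: 2.
Smallest is D with 2 mismatches.

D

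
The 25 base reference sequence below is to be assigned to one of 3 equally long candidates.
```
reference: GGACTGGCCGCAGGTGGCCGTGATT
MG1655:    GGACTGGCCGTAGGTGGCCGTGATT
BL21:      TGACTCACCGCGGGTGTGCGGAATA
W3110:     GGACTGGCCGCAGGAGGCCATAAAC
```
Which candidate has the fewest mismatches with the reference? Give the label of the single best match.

Hamming distances to reference — MG1655: 1; BL21: 9; W3110: 5.
Smallest is MG1655 with 1 mismatch.

MG1655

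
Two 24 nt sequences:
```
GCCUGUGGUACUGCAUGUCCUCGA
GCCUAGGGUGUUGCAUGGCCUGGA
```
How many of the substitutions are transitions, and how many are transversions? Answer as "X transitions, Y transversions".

3 transitions, 3 transversions

Mismatches (1-based):
base 5: G→A (purine→purine, transition)
base 6: U→G (pyrimidine→purine, transversion)
base 10: A→G (purine→purine, transition)
base 11: C→U (pyrimidine→pyrimidine, transition)
base 18: U→G (pyrimidine→purine, transversion)
base 22: C→G (pyrimidine→purine, transversion)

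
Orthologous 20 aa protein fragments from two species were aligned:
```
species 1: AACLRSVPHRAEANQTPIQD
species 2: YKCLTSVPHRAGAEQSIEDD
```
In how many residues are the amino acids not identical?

9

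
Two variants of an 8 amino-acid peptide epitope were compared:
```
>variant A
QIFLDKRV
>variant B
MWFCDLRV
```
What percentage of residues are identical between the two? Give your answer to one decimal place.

50.0%

Mismatches at positions 1, 2, 4, 6 (1-based): 4 of 8.
Identical positions: 4/8 = 50% → 50.0%.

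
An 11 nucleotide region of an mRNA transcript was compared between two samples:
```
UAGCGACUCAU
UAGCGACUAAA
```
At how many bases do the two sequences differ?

The sequences differ at bases 9, 11 (1-based) — 2 in total.

2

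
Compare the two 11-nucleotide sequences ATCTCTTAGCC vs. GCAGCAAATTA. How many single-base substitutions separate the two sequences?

9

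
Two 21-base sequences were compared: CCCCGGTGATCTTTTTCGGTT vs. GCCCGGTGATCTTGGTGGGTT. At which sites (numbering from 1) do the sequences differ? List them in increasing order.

1, 14, 15, 17

Differences at site 1 (C→G), site 14 (T→G), site 15 (T→G), site 17 (C→G).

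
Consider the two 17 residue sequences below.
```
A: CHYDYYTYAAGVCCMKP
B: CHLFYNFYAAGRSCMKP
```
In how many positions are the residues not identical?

Comparing position by position, 6 positions differ: 3 (Y/L), 4 (D/F), 6 (Y/N), 7 (T/F), 12 (V/R), 13 (C/S).

6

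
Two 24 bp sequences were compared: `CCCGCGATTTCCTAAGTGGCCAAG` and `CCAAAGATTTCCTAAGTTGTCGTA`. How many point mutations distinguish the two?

8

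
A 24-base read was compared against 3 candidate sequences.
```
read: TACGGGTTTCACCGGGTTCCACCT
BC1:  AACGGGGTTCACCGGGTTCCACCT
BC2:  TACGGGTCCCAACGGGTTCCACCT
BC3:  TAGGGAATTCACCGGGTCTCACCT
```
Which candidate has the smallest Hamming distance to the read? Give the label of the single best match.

BC1

BC1 differs at 2 positions; BC2 differs at 3 positions; BC3 differs at 5 positions. The closest is BC1.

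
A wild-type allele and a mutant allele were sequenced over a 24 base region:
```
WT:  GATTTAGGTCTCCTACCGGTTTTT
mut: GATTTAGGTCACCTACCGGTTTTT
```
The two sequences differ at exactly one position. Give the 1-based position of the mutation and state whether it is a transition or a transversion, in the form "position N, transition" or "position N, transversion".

Position 11 changes T→A. T is a pyrimidine and A is a purine, so this is a transversion.

position 11, transversion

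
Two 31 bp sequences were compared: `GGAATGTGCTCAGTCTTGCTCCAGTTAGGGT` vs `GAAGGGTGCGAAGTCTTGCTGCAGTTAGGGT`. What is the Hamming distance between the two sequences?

Mismatches (1-based): position 2: G→A; position 4: A→G; position 5: T→G; position 10: T→G; position 11: C→A; position 21: C→G.

6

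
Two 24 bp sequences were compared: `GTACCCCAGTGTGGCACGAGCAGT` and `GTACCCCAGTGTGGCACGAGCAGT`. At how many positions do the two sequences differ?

The two sequences are identical at every position.

0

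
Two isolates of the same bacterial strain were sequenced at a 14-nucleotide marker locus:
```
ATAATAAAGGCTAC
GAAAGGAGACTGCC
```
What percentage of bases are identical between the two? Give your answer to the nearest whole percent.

29%

Mismatches at positions 1, 2, 5, 6, 8, 9, 10, 11, 12, 13 (1-based): 10 of 14.
Identical positions: 4/14 = 28.57% → 29%.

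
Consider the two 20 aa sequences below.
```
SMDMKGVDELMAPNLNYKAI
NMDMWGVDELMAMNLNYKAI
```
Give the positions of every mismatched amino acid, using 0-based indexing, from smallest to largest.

Differences at position 0 (S→N), position 4 (K→W), position 12 (P→M).

0, 4, 12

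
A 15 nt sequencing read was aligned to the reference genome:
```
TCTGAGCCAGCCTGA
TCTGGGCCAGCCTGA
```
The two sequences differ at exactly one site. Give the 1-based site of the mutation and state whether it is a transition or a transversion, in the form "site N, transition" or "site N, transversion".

site 5, transition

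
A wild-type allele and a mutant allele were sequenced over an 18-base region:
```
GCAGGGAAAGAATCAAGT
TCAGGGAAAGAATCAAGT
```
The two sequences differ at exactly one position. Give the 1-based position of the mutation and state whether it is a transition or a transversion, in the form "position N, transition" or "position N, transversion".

The sequences differ only at position 1: G→T (purine→pyrimidine), a transversion.

position 1, transversion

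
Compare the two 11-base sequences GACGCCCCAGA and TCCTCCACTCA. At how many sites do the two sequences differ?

Comparing position by position, 6 sites differ: 1 (G/T), 2 (A/C), 4 (G/T), 7 (C/A), 9 (A/T), 10 (G/C).

6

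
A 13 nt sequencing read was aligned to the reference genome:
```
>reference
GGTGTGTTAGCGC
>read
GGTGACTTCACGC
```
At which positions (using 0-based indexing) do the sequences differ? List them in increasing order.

Scanning 0-based: 4: T/A; 5: G/C; 8: A/C; 9: G/A.

4, 5, 8, 9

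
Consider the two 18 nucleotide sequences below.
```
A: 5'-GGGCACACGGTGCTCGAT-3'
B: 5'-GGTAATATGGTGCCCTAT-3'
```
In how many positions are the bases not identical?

The sequences differ at positions 3, 4, 6, 8, 14, 16 (1-based) — 6 in total.

6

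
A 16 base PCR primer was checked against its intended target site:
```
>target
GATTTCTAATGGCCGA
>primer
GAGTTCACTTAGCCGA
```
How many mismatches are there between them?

Comparing position by position, 5 sites differ: 3 (T/G), 7 (T/A), 8 (A/C), 9 (A/T), 11 (G/A).

5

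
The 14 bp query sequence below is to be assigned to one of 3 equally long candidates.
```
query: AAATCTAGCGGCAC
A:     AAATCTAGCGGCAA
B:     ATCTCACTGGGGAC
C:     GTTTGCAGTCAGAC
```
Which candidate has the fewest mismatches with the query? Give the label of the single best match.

A

Hamming distances to query — A: 1; B: 7; C: 9.
Smallest is A with 1 mismatch.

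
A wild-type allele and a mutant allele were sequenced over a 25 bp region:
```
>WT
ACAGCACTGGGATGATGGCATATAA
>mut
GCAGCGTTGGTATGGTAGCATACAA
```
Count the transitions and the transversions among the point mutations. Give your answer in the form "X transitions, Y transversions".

Mismatches (1-based):
base 1: A→G (purine→purine, transition)
base 6: A→G (purine→purine, transition)
base 7: C→T (pyrimidine→pyrimidine, transition)
base 11: G→T (purine→pyrimidine, transversion)
base 15: A→G (purine→purine, transition)
base 17: G→A (purine→purine, transition)
base 23: T→C (pyrimidine→pyrimidine, transition)

6 transitions, 1 transversion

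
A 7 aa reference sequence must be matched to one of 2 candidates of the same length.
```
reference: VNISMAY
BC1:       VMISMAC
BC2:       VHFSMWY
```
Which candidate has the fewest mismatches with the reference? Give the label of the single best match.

Hamming distances to reference — BC1: 2; BC2: 3.
Smallest is BC1 with 2 mismatches.

BC1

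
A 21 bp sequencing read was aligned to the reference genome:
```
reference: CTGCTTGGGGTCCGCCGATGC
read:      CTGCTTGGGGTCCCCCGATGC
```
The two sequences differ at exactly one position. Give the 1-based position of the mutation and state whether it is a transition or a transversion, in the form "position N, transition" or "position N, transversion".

position 14, transversion

The sequences differ only at position 14: G→C (purine→pyrimidine), a transversion.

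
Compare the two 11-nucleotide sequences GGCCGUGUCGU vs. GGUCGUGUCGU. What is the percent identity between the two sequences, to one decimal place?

Mismatch at position 3 (1-based): 1 of 11.
Identical positions: 10/11 = 90.91% → 90.9%.

90.9%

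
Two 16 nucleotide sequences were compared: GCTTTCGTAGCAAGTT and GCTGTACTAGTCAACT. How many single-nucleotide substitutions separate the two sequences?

The sequences differ at positions 4, 6, 7, 11, 12, 14, 15 (1-based) — 7 in total.

7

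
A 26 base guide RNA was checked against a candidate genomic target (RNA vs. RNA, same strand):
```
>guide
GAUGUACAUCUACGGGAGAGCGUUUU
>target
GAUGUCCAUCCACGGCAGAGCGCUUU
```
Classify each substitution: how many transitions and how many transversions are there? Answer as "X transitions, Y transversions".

2 transitions, 2 transversions

Transitions (purine↔purine or pyrimidine↔pyrimidine): 11 U→C, 23 U→C.
Transversions (purine↔pyrimidine): 6 A→C, 16 G→C.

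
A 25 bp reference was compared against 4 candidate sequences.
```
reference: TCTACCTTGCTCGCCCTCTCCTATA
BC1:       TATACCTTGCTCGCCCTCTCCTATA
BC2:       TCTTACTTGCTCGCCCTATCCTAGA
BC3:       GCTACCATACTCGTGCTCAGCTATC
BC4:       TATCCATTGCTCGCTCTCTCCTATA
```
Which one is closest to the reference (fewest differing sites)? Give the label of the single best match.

BC1

Hamming distances to reference — BC1: 1; BC2: 4; BC3: 8; BC4: 4.
Smallest is BC1 with 1 mismatch.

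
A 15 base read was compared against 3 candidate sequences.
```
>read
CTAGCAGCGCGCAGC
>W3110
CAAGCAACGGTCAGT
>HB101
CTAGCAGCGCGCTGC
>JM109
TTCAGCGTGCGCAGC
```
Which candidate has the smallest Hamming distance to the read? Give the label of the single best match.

Hamming distances to read — W3110: 5; HB101: 1; JM109: 6.
Smallest is HB101 with 1 mismatch.

HB101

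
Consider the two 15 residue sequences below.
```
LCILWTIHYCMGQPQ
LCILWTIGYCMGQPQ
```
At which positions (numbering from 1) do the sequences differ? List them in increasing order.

8

Differences at position 8 (H→G).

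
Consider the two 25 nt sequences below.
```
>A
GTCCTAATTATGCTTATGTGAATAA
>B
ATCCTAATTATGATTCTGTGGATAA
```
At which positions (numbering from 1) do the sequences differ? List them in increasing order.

1, 13, 16, 21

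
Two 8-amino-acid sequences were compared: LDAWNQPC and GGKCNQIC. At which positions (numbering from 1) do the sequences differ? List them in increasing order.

1, 2, 3, 4, 7

Differences at position 1 (L→G), position 2 (D→G), position 3 (A→K), position 4 (W→C), position 7 (P→I).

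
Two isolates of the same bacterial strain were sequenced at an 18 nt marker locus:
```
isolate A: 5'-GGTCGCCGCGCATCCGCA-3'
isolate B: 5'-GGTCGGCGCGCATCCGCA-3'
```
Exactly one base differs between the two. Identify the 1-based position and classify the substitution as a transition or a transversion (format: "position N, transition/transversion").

position 6, transversion

The sequences differ only at position 6: C→G (pyrimidine→purine), a transversion.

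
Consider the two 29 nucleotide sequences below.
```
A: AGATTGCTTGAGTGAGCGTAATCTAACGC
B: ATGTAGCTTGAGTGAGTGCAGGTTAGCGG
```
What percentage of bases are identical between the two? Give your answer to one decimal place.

65.5%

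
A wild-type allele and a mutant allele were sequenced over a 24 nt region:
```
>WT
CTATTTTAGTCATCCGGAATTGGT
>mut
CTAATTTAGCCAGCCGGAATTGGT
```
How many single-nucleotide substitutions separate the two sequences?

3

Mismatches (1-based): position 4: T→A; position 10: T→C; position 13: T→G.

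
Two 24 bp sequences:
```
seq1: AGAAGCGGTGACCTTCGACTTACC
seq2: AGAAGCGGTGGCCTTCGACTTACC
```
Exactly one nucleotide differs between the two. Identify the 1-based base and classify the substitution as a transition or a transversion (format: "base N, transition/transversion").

base 11, transition

The sequences differ only at base 11: A→G (purine→purine), a transition.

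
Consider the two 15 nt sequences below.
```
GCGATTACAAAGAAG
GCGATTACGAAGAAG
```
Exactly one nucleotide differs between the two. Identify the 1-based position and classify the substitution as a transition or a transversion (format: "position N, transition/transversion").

The sequences differ only at position 9: A→G (purine→purine), a transition.

position 9, transition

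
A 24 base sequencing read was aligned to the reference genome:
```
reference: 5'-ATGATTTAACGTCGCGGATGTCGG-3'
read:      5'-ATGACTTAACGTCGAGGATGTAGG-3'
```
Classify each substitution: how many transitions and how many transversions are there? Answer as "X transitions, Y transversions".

Transitions (purine↔purine or pyrimidine↔pyrimidine): 5 T→C.
Transversions (purine↔pyrimidine): 15 C→A, 22 C→A.

1 transition, 2 transversions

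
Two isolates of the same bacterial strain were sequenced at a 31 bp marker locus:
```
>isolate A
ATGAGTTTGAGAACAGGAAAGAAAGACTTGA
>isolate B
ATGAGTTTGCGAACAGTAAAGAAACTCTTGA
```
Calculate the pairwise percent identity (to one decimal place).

87.1%

Mismatches at positions 10, 17, 25, 26 (1-based): 4 of 31.
Identical positions: 27/31 = 87.1% → 87.1%.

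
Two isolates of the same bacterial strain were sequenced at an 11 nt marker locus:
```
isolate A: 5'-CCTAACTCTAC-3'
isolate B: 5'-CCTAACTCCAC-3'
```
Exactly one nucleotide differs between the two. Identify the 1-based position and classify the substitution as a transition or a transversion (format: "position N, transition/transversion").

The sequences differ only at position 9: T→C (pyrimidine→pyrimidine), a transition.

position 9, transition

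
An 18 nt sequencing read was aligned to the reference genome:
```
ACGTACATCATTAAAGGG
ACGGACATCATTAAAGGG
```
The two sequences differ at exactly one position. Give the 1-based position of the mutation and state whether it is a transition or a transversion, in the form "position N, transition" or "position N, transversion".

position 4, transversion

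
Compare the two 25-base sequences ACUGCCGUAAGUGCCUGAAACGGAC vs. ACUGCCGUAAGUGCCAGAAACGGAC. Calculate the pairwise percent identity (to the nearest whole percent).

96%

1 position differs (16), so 24 of 25 match: 24/25 = 96%.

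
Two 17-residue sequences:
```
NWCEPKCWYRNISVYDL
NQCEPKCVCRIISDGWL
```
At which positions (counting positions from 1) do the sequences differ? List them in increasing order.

Scanning 1-based: 2: W/Q; 8: W/V; 9: Y/C; 11: N/I; 14: V/D; 15: Y/G; 16: D/W.

2, 8, 9, 11, 14, 15, 16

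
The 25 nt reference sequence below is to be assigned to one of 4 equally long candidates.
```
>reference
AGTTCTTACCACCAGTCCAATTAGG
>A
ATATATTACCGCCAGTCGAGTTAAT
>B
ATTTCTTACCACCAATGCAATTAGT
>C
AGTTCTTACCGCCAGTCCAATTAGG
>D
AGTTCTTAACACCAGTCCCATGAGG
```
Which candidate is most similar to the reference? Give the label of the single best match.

A differs at 8 sites; B differs at 4 sites; C differs at 1 site; D differs at 3 sites. The closest is C.

C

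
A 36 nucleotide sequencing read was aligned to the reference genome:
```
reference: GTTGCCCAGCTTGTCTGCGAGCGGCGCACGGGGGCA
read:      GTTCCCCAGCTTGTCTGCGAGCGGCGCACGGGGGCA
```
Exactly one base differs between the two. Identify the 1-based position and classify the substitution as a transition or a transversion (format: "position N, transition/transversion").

Position 4 changes G→C. G is a purine and C is a pyrimidine, so this is a transversion.

position 4, transversion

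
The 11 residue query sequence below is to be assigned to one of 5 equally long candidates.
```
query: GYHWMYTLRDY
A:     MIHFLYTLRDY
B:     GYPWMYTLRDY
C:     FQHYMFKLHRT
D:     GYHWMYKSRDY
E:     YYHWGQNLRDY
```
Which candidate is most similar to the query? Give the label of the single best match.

Hamming distances to query — A: 4; B: 1; C: 8; D: 2; E: 4.
Smallest is B with 1 mismatch.

B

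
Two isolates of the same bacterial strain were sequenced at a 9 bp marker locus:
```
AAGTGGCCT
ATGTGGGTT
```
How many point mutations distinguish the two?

3

Comparing position by position, 3 bases differ: 2 (A/T), 7 (C/G), 8 (C/T).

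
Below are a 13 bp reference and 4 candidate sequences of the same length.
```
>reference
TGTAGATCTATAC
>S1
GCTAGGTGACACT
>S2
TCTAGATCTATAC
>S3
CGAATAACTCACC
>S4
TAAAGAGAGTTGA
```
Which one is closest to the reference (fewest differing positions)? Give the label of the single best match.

S1 differs at 9 positions; S2 differs at 1 position; S3 differs at 7 positions; S4 differs at 8 positions. The closest is S2.

S2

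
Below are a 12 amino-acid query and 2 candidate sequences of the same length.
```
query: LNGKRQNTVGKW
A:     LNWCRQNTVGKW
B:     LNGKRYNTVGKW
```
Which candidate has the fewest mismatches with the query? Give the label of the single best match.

Hamming distances to query — A: 2; B: 1.
Smallest is B with 1 mismatch.

B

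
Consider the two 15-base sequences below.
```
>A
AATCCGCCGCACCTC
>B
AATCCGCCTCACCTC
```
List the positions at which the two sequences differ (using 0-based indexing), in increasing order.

8

Differences at position 8 (G→T).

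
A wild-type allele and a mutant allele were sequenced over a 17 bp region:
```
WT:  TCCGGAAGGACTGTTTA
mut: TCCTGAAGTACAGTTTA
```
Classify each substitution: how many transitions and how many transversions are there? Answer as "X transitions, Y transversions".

Transitions (purine↔purine or pyrimidine↔pyrimidine): none.
Transversions (purine↔pyrimidine): 4 G→T, 9 G→T, 12 T→A.

0 transitions, 3 transversions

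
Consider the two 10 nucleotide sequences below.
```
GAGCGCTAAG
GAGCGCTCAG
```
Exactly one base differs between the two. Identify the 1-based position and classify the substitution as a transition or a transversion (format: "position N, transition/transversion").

The sequences differ only at position 8: A→C (purine→pyrimidine), a transversion.

position 8, transversion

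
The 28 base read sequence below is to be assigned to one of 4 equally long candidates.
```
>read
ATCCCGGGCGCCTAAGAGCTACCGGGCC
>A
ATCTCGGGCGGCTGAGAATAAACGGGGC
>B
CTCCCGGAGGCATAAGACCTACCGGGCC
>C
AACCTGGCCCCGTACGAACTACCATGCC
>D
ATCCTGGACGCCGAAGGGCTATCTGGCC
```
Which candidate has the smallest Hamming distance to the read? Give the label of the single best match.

A differs at 8 sites; B differs at 5 sites; C differs at 9 sites; D differs at 6 sites. The closest is B.

B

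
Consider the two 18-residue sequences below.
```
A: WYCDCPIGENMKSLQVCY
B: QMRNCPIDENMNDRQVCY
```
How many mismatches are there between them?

8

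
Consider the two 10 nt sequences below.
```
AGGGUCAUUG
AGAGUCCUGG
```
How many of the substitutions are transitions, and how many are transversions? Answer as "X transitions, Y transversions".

1 transition, 2 transversions

Mismatches (1-based):
base 3: G→A (purine→purine, transition)
base 7: A→C (purine→pyrimidine, transversion)
base 9: U→G (pyrimidine→purine, transversion)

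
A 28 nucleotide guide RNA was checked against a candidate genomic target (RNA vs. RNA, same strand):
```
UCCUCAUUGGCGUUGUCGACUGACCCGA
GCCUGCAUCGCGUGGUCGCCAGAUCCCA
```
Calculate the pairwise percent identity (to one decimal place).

Mismatches at positions 1, 5, 6, 7, 9, 14, 19, 21, 24, 27 (1-based): 10 of 28.
Identical positions: 18/28 = 64.29% → 64.3%.

64.3%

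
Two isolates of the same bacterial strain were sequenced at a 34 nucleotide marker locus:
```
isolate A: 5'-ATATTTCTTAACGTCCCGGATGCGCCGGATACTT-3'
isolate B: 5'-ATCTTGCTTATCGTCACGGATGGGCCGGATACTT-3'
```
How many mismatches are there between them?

5

Mismatches (1-based): site 3: A→C; site 6: T→G; site 11: A→T; site 16: C→A; site 23: C→G.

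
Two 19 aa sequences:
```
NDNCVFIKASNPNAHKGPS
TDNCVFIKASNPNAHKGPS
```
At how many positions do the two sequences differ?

1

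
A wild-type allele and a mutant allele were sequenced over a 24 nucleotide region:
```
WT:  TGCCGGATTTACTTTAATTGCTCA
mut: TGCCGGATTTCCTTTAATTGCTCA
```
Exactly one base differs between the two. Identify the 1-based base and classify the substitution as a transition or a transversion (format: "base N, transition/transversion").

base 11, transversion

Base 11 changes A→C. A is a purine and C is a pyrimidine, so this is a transversion.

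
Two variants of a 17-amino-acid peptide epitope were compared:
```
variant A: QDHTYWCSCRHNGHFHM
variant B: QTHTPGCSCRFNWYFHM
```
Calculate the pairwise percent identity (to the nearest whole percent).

65%

Mismatches at positions 2, 5, 6, 11, 13, 14 (1-based): 6 of 17.
Identical positions: 11/17 = 64.71% → 65%.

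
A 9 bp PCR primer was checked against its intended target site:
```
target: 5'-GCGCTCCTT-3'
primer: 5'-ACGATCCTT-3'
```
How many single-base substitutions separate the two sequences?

The sequences differ at bases 1, 4 (1-based) — 2 in total.

2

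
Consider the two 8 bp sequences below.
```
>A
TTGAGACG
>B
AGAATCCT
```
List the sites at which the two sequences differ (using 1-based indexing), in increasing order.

1, 2, 3, 5, 6, 8

Scanning 1-based: 1: T/A; 2: T/G; 3: G/A; 5: G/T; 6: A/C; 8: G/T.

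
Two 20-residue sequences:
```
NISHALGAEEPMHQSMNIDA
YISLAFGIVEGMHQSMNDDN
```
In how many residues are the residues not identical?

8

Comparing position by position, 8 residues differ: 1 (N/Y), 4 (H/L), 6 (L/F), 8 (A/I), 9 (E/V), 11 (P/G), 18 (I/D), 20 (A/N).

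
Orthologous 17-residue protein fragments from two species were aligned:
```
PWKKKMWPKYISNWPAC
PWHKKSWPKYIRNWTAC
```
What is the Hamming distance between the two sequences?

Mismatches (1-based): residue 3: K→H; residue 6: M→S; residue 12: S→R; residue 15: P→T.

4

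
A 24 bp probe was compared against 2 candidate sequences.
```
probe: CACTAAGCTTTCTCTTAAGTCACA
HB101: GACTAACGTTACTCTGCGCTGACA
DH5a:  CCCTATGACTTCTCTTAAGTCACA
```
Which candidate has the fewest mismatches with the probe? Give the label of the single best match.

DH5a

Hamming distances to probe — HB101: 9; DH5a: 4.
Smallest is DH5a with 4 mismatches.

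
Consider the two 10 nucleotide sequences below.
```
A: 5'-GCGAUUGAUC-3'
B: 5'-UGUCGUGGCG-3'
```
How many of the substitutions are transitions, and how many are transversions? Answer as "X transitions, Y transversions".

2 transitions, 6 transversions

Transitions (purine↔purine or pyrimidine↔pyrimidine): 8 A→G, 9 U→C.
Transversions (purine↔pyrimidine): 1 G→U, 2 C→G, 3 G→U, 4 A→C, 5 U→G, 10 C→G.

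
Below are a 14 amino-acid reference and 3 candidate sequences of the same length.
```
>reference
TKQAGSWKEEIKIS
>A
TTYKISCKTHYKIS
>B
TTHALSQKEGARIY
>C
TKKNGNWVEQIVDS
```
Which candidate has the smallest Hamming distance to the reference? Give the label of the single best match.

C

Hamming distances to reference — A: 8; B: 8; C: 7.
Smallest is C with 7 mismatches.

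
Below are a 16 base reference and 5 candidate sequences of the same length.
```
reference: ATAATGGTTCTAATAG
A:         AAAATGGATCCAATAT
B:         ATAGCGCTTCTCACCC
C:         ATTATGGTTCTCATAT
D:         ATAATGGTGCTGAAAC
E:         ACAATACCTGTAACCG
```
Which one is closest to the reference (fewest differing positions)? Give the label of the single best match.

C

A differs at 4 positions; B differs at 7 positions; C differs at 3 positions; D differs at 4 positions; E differs at 7 positions. The closest is C.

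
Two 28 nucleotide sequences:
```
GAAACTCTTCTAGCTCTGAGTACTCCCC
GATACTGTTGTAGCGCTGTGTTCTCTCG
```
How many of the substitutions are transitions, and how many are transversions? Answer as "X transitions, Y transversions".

1 transition, 7 transversions

Mismatches (1-based):
position 3: A→T (purine→pyrimidine, transversion)
position 7: C→G (pyrimidine→purine, transversion)
position 10: C→G (pyrimidine→purine, transversion)
position 15: T→G (pyrimidine→purine, transversion)
position 19: A→T (purine→pyrimidine, transversion)
position 22: A→T (purine→pyrimidine, transversion)
position 26: C→T (pyrimidine→pyrimidine, transition)
position 28: C→G (pyrimidine→purine, transversion)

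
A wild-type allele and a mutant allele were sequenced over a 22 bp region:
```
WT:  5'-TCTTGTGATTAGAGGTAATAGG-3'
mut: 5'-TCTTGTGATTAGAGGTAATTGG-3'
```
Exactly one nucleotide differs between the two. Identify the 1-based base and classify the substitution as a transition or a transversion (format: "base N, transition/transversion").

Base 20 changes A→T. A is a purine and T is a pyrimidine, so this is a transversion.

base 20, transversion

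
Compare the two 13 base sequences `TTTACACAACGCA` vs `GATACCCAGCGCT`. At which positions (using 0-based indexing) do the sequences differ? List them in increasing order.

Differences at position 0 (T→G), position 1 (T→A), position 5 (A→C), position 8 (A→G), position 12 (A→T).

0, 1, 5, 8, 12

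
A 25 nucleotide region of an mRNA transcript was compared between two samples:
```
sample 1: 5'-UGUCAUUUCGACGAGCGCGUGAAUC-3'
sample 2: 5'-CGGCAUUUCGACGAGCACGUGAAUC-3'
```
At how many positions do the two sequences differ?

Mismatches (1-based): position 1: U→C; position 3: U→G; position 17: G→A.

3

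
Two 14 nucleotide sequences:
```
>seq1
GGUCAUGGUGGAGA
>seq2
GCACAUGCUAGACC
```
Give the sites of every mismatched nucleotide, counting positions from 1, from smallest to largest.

2, 3, 8, 10, 13, 14

Scanning 1-based: 2: G/C; 3: U/A; 8: G/C; 10: G/A; 13: G/C; 14: A/C.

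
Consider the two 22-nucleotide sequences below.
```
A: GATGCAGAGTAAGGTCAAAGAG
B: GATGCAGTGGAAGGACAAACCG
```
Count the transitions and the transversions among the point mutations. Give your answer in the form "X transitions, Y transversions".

0 transitions, 5 transversions

Mismatches (1-based):
base 8: A→T (purine→pyrimidine, transversion)
base 10: T→G (pyrimidine→purine, transversion)
base 15: T→A (pyrimidine→purine, transversion)
base 20: G→C (purine→pyrimidine, transversion)
base 21: A→C (purine→pyrimidine, transversion)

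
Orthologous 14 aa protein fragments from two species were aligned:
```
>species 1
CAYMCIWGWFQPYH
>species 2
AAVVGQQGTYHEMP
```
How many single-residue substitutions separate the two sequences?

Comparing position by position, 12 positions differ: 1 (C/A), 3 (Y/V), 4 (M/V), 5 (C/G), 6 (I/Q), 7 (W/Q), 9 (W/T), 10 (F/Y), 11 (Q/H), 12 (P/E), 13 (Y/M), 14 (H/P).

12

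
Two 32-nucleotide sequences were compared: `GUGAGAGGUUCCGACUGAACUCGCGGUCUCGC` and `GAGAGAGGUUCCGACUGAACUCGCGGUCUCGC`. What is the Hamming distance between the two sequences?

1

Mismatches (1-based): base 2: U→A.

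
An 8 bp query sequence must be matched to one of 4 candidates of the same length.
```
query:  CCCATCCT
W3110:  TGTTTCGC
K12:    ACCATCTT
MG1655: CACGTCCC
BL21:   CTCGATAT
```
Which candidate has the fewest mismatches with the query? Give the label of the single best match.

Hamming distances to query — W3110: 6; K12: 2; MG1655: 3; BL21: 5.
Smallest is K12 with 2 mismatches.

K12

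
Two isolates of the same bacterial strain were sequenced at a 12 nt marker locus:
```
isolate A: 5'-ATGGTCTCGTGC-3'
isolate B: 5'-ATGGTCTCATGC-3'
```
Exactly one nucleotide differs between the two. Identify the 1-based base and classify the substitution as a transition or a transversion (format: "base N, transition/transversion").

base 9, transition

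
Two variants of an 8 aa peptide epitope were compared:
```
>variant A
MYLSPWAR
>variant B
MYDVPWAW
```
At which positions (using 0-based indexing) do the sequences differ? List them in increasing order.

2, 3, 7

Scanning 0-based: 2: L/D; 3: S/V; 7: R/W.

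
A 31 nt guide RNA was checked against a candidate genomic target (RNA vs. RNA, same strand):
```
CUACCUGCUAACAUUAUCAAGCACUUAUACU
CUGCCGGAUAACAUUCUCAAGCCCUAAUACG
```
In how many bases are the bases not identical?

Comparing position by position, 7 bases differ: 3 (A/G), 6 (U/G), 8 (C/A), 16 (A/C), 23 (A/C), 26 (U/A), 31 (U/G).

7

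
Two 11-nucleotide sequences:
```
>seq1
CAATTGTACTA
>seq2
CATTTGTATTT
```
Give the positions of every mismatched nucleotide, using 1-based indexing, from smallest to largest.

Scanning 1-based: 3: A/T; 9: C/T; 11: A/T.

3, 9, 11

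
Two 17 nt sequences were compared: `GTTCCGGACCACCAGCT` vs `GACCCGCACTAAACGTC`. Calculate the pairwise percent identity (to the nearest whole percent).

9 positions differ (2, 3, 7, 10, 12, 13, 14, 16, 17), so 8 of 17 match: 8/17 = 47.06%.

47%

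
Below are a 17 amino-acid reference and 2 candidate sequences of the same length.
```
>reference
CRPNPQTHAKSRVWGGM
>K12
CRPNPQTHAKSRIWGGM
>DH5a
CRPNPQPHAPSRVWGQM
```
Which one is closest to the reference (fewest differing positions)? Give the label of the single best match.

K12

Hamming distances to reference — K12: 1; DH5a: 3.
Smallest is K12 with 1 mismatch.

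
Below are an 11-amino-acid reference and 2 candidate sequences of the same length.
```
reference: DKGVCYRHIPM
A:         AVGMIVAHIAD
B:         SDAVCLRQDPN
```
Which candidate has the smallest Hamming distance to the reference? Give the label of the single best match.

B

Hamming distances to reference — A: 8; B: 7.
Smallest is B with 7 mismatches.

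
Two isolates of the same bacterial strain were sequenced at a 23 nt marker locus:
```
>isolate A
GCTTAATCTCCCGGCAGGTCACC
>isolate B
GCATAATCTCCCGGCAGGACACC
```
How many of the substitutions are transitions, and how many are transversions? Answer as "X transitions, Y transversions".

0 transitions, 2 transversions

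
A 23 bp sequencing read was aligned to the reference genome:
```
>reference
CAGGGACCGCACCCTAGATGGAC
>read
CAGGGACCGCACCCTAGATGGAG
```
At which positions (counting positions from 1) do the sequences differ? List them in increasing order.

Scanning 1-based: 23: C/G.

23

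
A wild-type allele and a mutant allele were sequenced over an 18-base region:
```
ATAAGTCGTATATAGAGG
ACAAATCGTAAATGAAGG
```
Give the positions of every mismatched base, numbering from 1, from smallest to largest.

Scanning 1-based: 2: T/C; 5: G/A; 11: T/A; 14: A/G; 15: G/A.

2, 5, 11, 14, 15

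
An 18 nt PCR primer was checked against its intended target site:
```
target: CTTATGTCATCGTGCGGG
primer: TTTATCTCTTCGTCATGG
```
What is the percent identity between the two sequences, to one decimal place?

66.7%

6 positions differ (1, 6, 9, 14, 15, 16), so 12 of 18 match: 12/18 = 66.67%.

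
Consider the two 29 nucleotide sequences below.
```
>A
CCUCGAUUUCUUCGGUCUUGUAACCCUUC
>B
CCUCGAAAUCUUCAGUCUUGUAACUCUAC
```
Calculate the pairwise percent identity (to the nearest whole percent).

5 positions differ (7, 8, 14, 25, 28), so 24 of 29 match: 24/29 = 82.76%.

83%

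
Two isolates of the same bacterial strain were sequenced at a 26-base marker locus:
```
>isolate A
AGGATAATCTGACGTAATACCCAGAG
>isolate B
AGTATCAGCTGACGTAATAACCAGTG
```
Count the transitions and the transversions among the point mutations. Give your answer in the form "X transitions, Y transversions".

0 transitions, 5 transversions

Transitions (purine↔purine or pyrimidine↔pyrimidine): none.
Transversions (purine↔pyrimidine): 3 G→T, 6 A→C, 8 T→G, 20 C→A, 25 A→T.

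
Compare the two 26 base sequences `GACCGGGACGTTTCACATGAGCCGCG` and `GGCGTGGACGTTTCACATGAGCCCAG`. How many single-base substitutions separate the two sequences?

The sequences differ at positions 2, 4, 5, 24, 25 (1-based) — 5 in total.

5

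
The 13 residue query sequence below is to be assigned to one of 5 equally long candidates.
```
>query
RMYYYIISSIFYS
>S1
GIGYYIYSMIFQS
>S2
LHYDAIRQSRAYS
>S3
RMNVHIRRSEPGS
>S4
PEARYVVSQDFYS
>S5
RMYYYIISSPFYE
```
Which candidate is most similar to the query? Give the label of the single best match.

Hamming distances to query — S1: 6; S2: 8; S3: 8; S4: 8; S5: 2.
Smallest is S5 with 2 mismatches.

S5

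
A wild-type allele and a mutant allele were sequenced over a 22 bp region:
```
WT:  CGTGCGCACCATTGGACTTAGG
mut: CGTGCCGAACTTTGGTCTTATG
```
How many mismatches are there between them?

6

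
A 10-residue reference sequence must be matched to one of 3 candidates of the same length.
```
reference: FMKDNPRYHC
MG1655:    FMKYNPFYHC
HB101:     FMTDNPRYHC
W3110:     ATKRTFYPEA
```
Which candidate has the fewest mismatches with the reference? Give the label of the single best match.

HB101

MG1655 differs at 2 positions; HB101 differs at 1 position; W3110 differs at 9 positions. The closest is HB101.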